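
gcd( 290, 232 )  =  58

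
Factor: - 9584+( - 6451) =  - 16035=-3^1*5^1*1069^1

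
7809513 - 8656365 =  - 846852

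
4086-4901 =-815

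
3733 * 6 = 22398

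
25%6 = 1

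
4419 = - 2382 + 6801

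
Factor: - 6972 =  - 2^2 * 3^1*7^1*83^1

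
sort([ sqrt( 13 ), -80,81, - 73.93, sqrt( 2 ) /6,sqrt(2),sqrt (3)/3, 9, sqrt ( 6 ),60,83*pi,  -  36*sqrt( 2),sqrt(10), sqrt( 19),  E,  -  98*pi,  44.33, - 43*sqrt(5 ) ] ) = [ - 98 * pi, - 43 * sqrt(5),  -  80 , - 73.93, - 36 * sqrt( 2 ) , sqrt( 2)/6,sqrt( 3 ) /3 , sqrt( 2),sqrt( 6 ),  E, sqrt( 10), sqrt(13 ) , sqrt(19), 9,44.33,60, 81,83*pi]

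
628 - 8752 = -8124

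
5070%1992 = 1086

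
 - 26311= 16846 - 43157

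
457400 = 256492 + 200908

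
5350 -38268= - 32918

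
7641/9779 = 7641/9779 =0.78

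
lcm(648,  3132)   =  18792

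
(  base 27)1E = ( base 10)41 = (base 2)101001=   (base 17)27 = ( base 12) 35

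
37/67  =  37/67 = 0.55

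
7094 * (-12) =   -  85128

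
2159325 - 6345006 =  - 4185681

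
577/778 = 577/778 = 0.74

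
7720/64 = 120 + 5/8 = 120.62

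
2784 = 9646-6862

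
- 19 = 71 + - 90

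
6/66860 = 3/33430 = 0.00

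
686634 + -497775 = 188859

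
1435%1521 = 1435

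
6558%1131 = 903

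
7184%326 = 12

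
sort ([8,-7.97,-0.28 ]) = [ - 7.97, - 0.28,8 ] 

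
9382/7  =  9382/7=1340.29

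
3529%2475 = 1054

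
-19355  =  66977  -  86332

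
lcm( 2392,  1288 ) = 16744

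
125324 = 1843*68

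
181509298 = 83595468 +97913830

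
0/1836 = 0 = 0.00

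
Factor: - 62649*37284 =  - 2335805316 = - 2^2 * 3^3*13^1*239^1*6961^1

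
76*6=456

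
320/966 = 160/483 = 0.33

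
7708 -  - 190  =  7898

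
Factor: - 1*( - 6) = 6=2^1*3^1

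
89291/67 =89291/67   =  1332.70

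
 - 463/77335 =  - 1 + 76872/77335  =  -0.01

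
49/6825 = 7/975= 0.01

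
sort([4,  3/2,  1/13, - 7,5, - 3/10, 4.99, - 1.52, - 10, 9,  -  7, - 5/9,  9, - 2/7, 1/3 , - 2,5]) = [ - 10,  -  7, - 7, - 2, -1.52, - 5/9, - 3/10, - 2/7, 1/13,1/3, 3/2,4,4.99, 5,5,9,9]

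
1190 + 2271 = 3461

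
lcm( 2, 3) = 6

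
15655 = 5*3131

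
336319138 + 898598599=1234917737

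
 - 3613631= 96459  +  -3710090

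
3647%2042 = 1605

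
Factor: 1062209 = 23^1*46183^1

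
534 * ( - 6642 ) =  - 3546828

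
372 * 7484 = 2784048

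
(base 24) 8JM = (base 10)5086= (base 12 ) 2b3a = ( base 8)11736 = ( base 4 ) 1033132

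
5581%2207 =1167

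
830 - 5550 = -4720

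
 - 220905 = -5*44181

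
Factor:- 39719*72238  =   - 2869221122 = - 2^1*19^1*1901^1 *39719^1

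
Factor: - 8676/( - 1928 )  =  2^(-1 )*3^2 = 9/2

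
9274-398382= - 389108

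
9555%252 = 231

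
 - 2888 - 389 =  - 3277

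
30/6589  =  30/6589 = 0.00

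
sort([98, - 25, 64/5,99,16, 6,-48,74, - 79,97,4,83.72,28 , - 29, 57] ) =[ - 79, - 48, - 29,-25,4,6,64/5,  16, 28,57,74, 83.72,97,98, 99]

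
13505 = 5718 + 7787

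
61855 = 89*695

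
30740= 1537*20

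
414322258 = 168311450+246010808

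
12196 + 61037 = 73233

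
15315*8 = 122520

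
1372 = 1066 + 306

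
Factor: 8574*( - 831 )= - 7124994 = - 2^1*3^2*  277^1 * 1429^1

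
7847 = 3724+4123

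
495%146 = 57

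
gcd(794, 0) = 794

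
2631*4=10524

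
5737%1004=717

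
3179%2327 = 852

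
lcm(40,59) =2360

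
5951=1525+4426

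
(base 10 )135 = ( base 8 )207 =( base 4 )2013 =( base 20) 6F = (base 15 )90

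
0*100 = 0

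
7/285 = 7/285 = 0.02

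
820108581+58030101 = 878138682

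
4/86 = 2/43 =0.05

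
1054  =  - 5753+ 6807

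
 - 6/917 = -6/917= -0.01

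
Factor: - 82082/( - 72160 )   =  2^(  -  4 )*5^(-1 )*7^1*13^1 = 91/80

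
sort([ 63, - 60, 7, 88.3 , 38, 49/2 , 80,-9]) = [ - 60, - 9, 7,  49/2, 38 , 63,80 , 88.3]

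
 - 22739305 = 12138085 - 34877390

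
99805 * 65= 6487325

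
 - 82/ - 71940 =41/35970 = 0.00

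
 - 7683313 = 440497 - 8123810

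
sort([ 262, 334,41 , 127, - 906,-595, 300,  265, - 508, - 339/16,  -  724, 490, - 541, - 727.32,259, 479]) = [-906,-727.32, - 724, - 595, - 541, - 508 , - 339/16, 41, 127, 259,262, 265,300,334,479,490 ] 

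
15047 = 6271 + 8776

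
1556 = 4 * 389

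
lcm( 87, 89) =7743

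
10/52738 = 5/26369 =0.00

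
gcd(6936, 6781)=1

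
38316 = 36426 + 1890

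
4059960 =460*8826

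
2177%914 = 349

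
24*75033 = 1800792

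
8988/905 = 8988/905 = 9.93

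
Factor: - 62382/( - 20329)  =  2^1*3^1*29^(- 1)* 37^1*281^1 * 701^(-1)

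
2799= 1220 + 1579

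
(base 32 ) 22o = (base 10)2136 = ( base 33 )1vo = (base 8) 4130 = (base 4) 201120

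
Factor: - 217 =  - 7^1*31^1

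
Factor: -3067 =  -  3067^1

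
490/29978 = 245/14989 = 0.02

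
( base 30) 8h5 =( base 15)2445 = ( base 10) 7715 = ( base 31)80r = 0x1E23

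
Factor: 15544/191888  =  2^( -1)*29^1* 179^(-1 ) = 29/358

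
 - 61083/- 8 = 7635 + 3/8 = 7635.38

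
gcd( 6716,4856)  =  4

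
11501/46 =250  +  1/46 = 250.02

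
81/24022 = 81/24022= 0.00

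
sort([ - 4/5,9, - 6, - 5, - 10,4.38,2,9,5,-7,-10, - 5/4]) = [ - 10,-10,- 7,- 6, - 5, - 5/4,-4/5,2,4.38,5,9, 9]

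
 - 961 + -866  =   - 1827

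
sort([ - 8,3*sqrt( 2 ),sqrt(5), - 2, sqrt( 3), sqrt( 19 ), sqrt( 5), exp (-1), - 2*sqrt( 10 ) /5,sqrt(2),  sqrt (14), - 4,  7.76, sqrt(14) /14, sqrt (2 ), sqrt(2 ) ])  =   [-8, - 4, - 2,-2*sqrt(  10) /5,  sqrt(14)/14, exp( - 1), sqrt(2), sqrt(2) , sqrt(2 ), sqrt(3), sqrt( 5), sqrt(5), sqrt( 14 ), 3*sqrt(2) , sqrt ( 19), 7.76 ]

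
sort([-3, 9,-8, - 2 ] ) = [ - 8 ,- 3,-2,  9] 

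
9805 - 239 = 9566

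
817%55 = 47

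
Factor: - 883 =-883^1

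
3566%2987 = 579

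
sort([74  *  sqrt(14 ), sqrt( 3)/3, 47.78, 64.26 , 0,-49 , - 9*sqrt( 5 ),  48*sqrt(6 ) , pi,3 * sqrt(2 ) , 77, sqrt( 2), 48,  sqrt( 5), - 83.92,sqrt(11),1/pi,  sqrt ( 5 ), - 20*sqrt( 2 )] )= [ - 83.92, - 49 ,-20*sqrt( 2), - 9*sqrt( 5 ),0, 1/pi, sqrt ( 3)/3, sqrt (2 ), sqrt ( 5),  sqrt (5 ), pi,  sqrt( 11) , 3*sqrt ( 2 ),  47.78 , 48 , 64.26,77,48*sqrt(6 ), 74*sqrt(14 )] 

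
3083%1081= 921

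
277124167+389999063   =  667123230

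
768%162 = 120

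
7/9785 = 7/9785 = 0.00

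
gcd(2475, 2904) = 33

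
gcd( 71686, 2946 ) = 982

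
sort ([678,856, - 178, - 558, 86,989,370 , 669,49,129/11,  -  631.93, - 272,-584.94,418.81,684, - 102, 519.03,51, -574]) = [- 631.93, - 584.94, - 574,- 558, - 272, - 178, - 102,129/11, 49, 51, 86,370,  418.81, 519.03, 669,678, 684,856,989]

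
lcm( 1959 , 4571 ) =13713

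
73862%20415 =12617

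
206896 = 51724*4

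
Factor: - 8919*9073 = -80922087 = - 3^2*43^1*211^1*991^1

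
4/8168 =1/2042 = 0.00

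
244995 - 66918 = 178077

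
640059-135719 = 504340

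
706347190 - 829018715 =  - 122671525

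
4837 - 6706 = -1869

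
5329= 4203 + 1126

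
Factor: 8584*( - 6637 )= -2^3* 29^1*37^1*6637^1  =  -56972008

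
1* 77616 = 77616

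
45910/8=5738 + 3/4 = 5738.75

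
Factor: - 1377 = - 3^4*17^1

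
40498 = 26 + 40472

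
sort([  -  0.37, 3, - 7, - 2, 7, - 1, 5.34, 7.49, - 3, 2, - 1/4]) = [ - 7, - 3, - 2, - 1,-0.37, -1/4, 2, 3, 5.34, 7 , 7.49]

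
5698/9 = 5698/9 = 633.11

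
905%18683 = 905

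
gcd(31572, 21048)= 10524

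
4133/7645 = 4133/7645 = 0.54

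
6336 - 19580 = - 13244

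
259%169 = 90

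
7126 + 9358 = 16484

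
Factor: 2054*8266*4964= 84280598896=2^4*13^1*17^1 *73^1*79^1*4133^1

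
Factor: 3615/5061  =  5/7 = 5^1*7^ ( - 1 ) 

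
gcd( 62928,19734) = 138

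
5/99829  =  5/99829 = 0.00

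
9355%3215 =2925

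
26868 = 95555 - 68687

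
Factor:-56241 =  - 3^3*2083^1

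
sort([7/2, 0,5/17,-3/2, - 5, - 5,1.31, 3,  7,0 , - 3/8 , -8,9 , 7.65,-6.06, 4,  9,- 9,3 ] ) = [ - 9, - 8,-6.06,- 5, - 5,-3/2,-3/8, 0, 0, 5/17, 1.31, 3, 3, 7/2 , 4, 7,  7.65,9, 9]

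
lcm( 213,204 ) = 14484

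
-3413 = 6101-9514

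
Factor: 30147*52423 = 1580396181= 3^1*7^1  *13^1*773^1*7489^1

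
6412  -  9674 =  - 3262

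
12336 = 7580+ 4756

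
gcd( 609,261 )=87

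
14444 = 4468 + 9976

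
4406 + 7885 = 12291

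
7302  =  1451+5851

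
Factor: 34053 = 3^1* 11351^1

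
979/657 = 979/657 = 1.49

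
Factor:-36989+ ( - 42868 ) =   -  3^2 *19^1 * 467^1  =  -  79857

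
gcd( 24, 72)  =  24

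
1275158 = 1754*727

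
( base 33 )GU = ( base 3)202200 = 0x22e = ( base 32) HE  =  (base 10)558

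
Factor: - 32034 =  - 2^1 * 3^1*19^1*281^1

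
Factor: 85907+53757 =2^4*7^1*29^1 * 43^1  =  139664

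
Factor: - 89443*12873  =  - 1151399739= -3^1*7^1*613^1*89443^1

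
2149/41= 52  +  17/41 = 52.41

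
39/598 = 3/46 = 0.07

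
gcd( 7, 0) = 7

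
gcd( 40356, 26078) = 118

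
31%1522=31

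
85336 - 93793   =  -8457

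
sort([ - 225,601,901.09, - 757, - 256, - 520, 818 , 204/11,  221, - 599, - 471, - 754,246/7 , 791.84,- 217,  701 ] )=[-757, - 754, - 599 , - 520, - 471, - 256, - 225, - 217,204/11,246/7, 221,601,701,791.84 , 818,901.09] 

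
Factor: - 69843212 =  - 2^2*67^1*260609^1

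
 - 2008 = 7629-9637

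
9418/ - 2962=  - 4709/1481 = -  3.18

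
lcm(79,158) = 158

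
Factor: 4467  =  3^1*1489^1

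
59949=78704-18755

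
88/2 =44  =  44.00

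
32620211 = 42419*769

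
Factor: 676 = 2^2*13^2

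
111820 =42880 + 68940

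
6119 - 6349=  - 230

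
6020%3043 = 2977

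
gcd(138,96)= 6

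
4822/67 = 71 + 65/67 =71.97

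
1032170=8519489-7487319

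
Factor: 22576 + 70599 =5^2 * 3727^1=93175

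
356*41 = 14596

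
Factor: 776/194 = 4=2^2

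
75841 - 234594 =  - 158753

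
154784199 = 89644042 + 65140157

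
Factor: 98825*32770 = 2^1*5^3 * 29^1*59^1*67^1*113^1 = 3238495250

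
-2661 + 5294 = 2633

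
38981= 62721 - 23740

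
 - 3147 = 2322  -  5469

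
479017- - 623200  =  1102217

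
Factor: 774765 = 3^4 * 5^1* 1913^1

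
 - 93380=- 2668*35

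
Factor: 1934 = 2^1*967^1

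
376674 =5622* 67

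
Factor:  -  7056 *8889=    - 2^4 * 3^3*7^2*2963^1= - 62720784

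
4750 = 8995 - 4245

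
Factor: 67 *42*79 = 222306 = 2^1 * 3^1*7^1*67^1*79^1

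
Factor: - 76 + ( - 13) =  - 89^1 = - 89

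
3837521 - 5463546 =  -  1626025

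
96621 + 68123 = 164744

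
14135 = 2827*5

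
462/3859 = 462/3859=0.12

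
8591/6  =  8591/6 = 1431.83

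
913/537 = 1 + 376/537 = 1.70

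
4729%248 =17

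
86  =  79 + 7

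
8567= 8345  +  222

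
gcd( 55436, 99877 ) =1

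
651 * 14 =9114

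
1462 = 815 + 647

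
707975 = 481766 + 226209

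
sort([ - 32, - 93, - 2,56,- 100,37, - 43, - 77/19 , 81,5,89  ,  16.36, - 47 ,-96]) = [ - 100, - 96, - 93, - 47, -43, - 32, - 77/19,-2,5, 16.36, 37, 56,81,89 ] 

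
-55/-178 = 55/178 = 0.31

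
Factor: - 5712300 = -2^2*3^2*5^2*11^1*577^1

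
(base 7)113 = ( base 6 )135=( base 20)2j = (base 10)59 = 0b111011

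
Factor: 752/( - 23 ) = - 2^4*23^( - 1)*47^1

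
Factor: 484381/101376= 2^ ( - 10)*3^( - 2 )*11^( - 1 )*17^1*28493^1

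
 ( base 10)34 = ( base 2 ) 100010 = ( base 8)42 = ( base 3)1021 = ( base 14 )26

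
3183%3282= 3183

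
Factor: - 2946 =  - 2^1*3^1*491^1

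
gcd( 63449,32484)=1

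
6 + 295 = 301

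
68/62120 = 17/15530 = 0.00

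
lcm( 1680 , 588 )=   11760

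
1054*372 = 392088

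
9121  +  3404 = 12525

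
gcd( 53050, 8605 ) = 5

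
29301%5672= 941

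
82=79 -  - 3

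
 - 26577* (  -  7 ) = 186039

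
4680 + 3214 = 7894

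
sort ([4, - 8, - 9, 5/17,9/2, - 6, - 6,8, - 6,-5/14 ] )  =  [- 9, - 8, - 6,-6, - 6, - 5/14,  5/17,4 , 9/2, 8 ]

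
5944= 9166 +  - 3222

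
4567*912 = 4165104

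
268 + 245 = 513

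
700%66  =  40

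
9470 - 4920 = 4550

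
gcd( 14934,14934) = 14934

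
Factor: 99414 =2^1* 3^3*7^1*263^1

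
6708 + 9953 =16661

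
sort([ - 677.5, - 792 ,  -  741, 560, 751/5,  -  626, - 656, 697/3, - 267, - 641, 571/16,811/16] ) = [ -792, - 741, - 677.5 , - 656, - 641, - 626, - 267,571/16,811/16, 751/5, 697/3, 560]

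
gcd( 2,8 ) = 2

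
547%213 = 121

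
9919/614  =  16 + 95/614 = 16.15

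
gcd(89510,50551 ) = 1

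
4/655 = 4/655 = 0.01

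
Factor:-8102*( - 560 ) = 2^5* 5^1*7^1*4051^1 = 4537120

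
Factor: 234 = 2^1*3^2*13^1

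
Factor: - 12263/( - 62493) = 3^( - 1 )*37^(-1 )*563^(-1 )*12263^1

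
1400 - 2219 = -819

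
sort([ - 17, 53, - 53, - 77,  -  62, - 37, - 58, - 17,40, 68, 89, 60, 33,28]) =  [ - 77, - 62,-58, - 53,  -  37, - 17,  -  17,28, 33,  40, 53, 60, 68, 89]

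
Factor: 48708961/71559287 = 7^1*17^1*53^1* 2741^( - 1)* 7723^1*26107^( - 1) 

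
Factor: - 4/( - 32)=1/8   =  2^( - 3) 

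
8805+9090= 17895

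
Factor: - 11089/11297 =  - 853/869  =  -11^( - 1 )*79^( - 1) * 853^1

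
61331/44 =61331/44 = 1393.89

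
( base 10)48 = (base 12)40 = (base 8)60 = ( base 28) 1K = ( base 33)1F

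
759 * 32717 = 24832203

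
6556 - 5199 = 1357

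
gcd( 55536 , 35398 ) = 2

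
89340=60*1489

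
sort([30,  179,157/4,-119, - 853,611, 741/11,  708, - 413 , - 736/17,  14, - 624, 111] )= [  -  853, - 624, - 413, - 119 , - 736/17 , 14,  30, 157/4 , 741/11,111,  179,611,708] 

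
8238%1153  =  167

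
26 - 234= - 208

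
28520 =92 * 310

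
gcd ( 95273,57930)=1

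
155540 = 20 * 7777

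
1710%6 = 0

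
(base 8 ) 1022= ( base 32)GI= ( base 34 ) FK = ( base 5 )4110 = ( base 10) 530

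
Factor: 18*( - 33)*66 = - 2^2*3^4*11^2 = - 39204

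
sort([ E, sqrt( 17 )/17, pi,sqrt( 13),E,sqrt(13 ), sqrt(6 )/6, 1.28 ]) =[sqrt(17 )/17, sqrt (6)/6, 1.28,E, E,  pi , sqrt(13), sqrt( 13 )]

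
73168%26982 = 19204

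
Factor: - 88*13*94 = -107536=-  2^4*11^1*13^1*47^1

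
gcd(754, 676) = 26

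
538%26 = 18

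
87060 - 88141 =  - 1081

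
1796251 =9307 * 193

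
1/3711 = 1/3711 = 0.00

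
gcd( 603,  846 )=9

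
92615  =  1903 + 90712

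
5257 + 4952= 10209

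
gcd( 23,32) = 1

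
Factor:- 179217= - 3^2 *19913^1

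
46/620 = 23/310=   0.07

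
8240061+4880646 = 13120707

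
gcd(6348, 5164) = 4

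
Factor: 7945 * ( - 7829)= - 5^1 * 7^1*227^1* 7829^1 = - 62201405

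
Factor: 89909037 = 3^2*359^1*27827^1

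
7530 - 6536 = 994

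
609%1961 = 609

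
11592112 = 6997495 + 4594617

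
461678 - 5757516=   -  5295838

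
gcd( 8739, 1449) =9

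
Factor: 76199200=2^5*5^2*7^1*11^1*1237^1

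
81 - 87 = - 6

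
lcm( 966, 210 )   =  4830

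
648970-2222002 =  - 1573032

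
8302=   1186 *7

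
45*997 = 44865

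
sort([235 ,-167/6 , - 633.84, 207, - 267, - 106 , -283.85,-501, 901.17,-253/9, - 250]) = [ - 633.84, - 501, - 283.85, - 267, - 250, - 106, - 253/9, - 167/6, 207, 235, 901.17]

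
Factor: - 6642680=-2^3*5^1*11^1*31^1*487^1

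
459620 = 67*6860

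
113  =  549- 436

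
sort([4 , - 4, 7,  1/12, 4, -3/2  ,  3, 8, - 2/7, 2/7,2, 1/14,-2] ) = [-4, - 2,-3/2,-2/7,1/14,1/12, 2/7, 2,3,4,4, 7, 8]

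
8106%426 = 12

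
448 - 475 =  - 27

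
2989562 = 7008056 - 4018494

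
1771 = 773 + 998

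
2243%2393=2243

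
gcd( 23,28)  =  1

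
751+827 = 1578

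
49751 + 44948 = 94699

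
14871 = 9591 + 5280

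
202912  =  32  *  6341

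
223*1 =223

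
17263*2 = 34526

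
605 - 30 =575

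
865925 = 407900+458025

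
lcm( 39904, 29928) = 119712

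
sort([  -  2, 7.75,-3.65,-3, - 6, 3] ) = [ - 6, - 3.65, - 3, - 2, 3,7.75 ]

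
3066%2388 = 678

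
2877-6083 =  - 3206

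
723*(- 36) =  - 26028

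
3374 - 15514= - 12140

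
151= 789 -638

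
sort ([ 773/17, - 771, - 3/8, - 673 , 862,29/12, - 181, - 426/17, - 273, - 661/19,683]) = [ - 771, - 673, - 273, - 181,  -  661/19, - 426/17, - 3/8, 29/12 , 773/17, 683, 862]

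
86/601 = 86/601 = 0.14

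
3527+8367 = 11894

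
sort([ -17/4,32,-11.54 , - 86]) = [ - 86 ,-11.54, - 17/4,32 ] 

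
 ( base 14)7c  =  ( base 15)75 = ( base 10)110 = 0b1101110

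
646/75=8+46/75= 8.61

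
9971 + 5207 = 15178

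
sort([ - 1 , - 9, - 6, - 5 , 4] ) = [ - 9  , - 6, - 5, - 1, 4]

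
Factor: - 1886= - 2^1*23^1*41^1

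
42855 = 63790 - 20935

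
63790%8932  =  1266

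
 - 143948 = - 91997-51951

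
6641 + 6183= 12824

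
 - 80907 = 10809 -91716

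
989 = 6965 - 5976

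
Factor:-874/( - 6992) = 2^ ( - 3) = 1/8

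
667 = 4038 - 3371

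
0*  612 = 0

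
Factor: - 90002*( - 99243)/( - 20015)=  - 2^1*3^2*5^( - 1)*11^1*4003^( - 1)*4091^1*11027^1 = - 8932068486/20015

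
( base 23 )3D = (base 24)3A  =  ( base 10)82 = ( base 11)75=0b1010010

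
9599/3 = 9599/3 = 3199.67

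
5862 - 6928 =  - 1066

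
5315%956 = 535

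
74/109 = 74/109 = 0.68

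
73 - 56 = 17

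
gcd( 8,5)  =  1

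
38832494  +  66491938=105324432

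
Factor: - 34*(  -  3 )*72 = 7344 = 2^4*3^3*17^1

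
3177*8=25416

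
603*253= 152559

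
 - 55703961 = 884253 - 56588214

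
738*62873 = 46400274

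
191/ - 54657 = - 191/54657 = - 0.00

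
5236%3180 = 2056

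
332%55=2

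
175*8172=1430100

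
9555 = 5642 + 3913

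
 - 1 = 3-4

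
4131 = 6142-2011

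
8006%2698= 2610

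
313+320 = 633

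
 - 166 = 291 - 457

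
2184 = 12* 182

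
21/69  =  7/23 = 0.30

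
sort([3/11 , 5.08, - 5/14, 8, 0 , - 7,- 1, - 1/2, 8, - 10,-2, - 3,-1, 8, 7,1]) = [ - 10, - 7, - 3,-2, - 1  , - 1,-1/2, - 5/14, 0,3/11 , 1,5.08, 7,8, 8, 8]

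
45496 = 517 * 88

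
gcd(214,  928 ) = 2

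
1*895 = 895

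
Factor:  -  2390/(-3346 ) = 5/7 = 5^1*7^( - 1)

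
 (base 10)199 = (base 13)124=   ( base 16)c7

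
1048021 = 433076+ 614945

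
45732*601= 27484932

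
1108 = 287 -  - 821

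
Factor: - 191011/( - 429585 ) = 3^(- 1 )*5^( - 1)*13^ ( - 1)*251^1*761^1*2203^( - 1) 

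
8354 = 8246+108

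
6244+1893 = 8137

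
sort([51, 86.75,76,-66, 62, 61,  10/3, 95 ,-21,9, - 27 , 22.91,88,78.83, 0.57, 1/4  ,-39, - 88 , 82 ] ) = [ - 88, - 66,-39, - 27 , - 21,1/4 , 0.57,10/3, 9,22.91 , 51,61,62 , 76,78.83,82, 86.75 , 88, 95]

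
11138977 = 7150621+3988356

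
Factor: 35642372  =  2^2*59^1*151027^1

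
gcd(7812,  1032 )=12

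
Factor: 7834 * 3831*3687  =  2^1 * 3^2*1229^1*1277^1*3917^1 = 110654443098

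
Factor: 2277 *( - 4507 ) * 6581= - 3^2 *11^1*23^1*4507^1*6581^1 = -67537111059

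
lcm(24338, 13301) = 1143886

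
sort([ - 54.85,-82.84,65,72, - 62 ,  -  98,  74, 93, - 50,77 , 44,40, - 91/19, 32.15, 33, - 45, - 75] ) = [ - 98, - 82.84, - 75, - 62, - 54.85,  -  50, - 45, - 91/19, 32.15,  33, 40,  44 , 65, 72, 74, 77, 93 ] 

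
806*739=595634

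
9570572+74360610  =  83931182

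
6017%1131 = 362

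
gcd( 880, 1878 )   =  2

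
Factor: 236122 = 2^1*118061^1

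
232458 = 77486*3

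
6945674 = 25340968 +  - 18395294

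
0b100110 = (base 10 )38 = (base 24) 1E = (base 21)1h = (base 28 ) 1A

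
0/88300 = 0=0.00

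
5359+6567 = 11926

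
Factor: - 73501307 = -11^1 * 23^1*353^1*823^1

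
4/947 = 4/947 = 0.00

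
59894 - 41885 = 18009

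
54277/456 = 54277/456 = 119.03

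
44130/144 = 7355/24   =  306.46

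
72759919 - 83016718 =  - 10256799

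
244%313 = 244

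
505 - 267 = 238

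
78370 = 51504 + 26866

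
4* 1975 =7900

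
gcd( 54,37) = 1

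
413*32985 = 13622805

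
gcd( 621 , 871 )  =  1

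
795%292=211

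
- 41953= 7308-49261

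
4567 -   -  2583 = 7150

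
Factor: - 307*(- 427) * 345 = 45225705 =3^1*5^1*7^1*23^1*61^1 * 307^1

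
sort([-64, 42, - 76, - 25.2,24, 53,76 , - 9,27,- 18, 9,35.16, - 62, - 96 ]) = [ - 96,-76 , - 64,-62, - 25.2, -18,  -  9, 9, 24,27, 35.16, 42,53,76]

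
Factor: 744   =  2^3*3^1*31^1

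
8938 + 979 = 9917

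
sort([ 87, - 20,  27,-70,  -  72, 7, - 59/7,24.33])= [ - 72, - 70, - 20, - 59/7,7, 24.33,27,87 ] 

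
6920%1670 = 240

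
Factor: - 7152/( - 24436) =2^2 * 3^1 *41^( - 1 ) = 12/41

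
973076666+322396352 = 1295473018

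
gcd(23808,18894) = 6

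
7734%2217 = 1083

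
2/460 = 1/230 = 0.00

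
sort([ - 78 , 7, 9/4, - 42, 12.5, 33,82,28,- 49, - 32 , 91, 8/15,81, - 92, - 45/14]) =[ - 92,-78, - 49, - 42,  -  32 , - 45/14,  8/15,9/4, 7,12.5,28, 33, 81, 82, 91]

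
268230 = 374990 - 106760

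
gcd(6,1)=1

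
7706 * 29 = 223474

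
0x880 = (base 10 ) 2176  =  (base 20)58G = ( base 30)2CG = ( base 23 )42e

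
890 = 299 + 591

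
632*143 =90376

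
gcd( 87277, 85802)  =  1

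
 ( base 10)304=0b100110000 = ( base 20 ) f4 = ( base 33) 97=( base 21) EA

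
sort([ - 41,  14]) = [ - 41, 14]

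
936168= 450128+486040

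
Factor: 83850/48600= 559/324 = 2^(-2)*3^(  -  4) * 13^1*43^1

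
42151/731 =57 + 484/731 = 57.66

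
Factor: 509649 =3^1*7^2* 3467^1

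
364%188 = 176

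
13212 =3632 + 9580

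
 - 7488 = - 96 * 78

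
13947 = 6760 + 7187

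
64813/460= 64813/460 = 140.90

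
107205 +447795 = 555000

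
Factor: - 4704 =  -2^5*3^1*7^2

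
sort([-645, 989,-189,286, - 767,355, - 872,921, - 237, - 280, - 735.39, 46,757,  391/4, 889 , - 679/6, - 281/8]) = [ - 872, - 767,  -  735.39,  -  645, - 280, - 237  , - 189, - 679/6,-281/8,46, 391/4,286, 355,757,889,921,989] 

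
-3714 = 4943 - 8657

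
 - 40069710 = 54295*( - 738) 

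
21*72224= 1516704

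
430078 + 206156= 636234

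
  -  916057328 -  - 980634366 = 64577038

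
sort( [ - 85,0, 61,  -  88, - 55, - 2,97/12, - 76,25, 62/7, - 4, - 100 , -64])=[ - 100, - 88, - 85, - 76, - 64, - 55  , - 4, - 2,0, 97/12,62/7,25,61] 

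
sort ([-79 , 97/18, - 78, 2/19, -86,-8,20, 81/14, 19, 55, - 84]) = [ - 86, - 84, - 79, - 78, -8,2/19, 97/18, 81/14, 19, 20, 55 ] 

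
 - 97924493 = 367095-98291588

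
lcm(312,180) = 4680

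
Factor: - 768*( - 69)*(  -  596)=-31583232 = - 2^10*3^2*23^1*149^1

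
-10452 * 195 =-2038140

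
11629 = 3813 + 7816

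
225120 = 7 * 32160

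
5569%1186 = 825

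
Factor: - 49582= -2^1*13^1*1907^1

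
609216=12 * 50768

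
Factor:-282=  - 2^1*3^1*47^1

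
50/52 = 25/26 = 0.96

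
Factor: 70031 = 13^1*5387^1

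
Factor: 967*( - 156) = -150852 = - 2^2*3^1*13^1*967^1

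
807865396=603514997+204350399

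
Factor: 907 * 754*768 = 525218304 = 2^9*3^1*13^1*29^1*907^1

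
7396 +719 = 8115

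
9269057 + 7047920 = 16316977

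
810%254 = 48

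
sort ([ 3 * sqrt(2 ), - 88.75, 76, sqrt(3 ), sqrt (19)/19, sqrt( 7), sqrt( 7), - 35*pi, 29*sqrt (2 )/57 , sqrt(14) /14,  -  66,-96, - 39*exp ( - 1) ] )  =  [ - 35*pi,-96, - 88.75, - 66, - 39*exp(-1), sqrt(19) /19,  sqrt(14) /14, 29*sqrt ( 2) /57, sqrt( 3 ), sqrt(7 ),  sqrt( 7),3*sqrt( 2), 76 ]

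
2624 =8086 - 5462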